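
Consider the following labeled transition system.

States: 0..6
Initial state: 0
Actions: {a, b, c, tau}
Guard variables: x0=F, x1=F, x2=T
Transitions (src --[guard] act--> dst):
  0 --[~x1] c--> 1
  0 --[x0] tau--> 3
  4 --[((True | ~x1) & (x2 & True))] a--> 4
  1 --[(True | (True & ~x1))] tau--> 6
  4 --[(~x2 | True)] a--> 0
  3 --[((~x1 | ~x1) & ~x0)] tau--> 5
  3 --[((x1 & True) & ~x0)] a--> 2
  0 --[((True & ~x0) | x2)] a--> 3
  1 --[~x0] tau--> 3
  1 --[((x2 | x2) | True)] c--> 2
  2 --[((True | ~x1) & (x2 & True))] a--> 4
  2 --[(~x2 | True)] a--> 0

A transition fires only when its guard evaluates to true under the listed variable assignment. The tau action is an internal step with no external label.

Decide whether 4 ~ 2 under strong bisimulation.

Answer: BISIMILAR

Working:
Compute ~ classes (split until stable):
  round 0: {{0,1,2,3,4,5,6}}
  round 1: {{0},{1},{2,4},{3},{5,6}}
stable after 2 split(s): 5 block(s)
class of 4: {2,4}; class of 2: {2,4}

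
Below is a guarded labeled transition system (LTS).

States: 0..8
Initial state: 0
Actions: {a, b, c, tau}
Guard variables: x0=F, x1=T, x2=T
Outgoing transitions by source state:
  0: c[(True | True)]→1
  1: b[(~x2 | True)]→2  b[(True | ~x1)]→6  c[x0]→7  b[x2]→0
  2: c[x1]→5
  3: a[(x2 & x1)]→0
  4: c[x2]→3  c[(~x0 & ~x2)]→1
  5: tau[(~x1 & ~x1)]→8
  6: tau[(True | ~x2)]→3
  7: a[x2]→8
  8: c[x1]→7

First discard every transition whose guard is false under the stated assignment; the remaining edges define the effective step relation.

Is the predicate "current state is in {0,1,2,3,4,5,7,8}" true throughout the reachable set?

Answer: INVARIANT VIOLATED at state 6

Trace:
Inv-set: {0,1,2,3,4,5,7,8}
Reachable = {0,1,2,3,5,6}
  0: ✓
  1: ✓
  2: ✓
  3: ✓
  5: ✓
  6: outside
counterexample path to 6: c·b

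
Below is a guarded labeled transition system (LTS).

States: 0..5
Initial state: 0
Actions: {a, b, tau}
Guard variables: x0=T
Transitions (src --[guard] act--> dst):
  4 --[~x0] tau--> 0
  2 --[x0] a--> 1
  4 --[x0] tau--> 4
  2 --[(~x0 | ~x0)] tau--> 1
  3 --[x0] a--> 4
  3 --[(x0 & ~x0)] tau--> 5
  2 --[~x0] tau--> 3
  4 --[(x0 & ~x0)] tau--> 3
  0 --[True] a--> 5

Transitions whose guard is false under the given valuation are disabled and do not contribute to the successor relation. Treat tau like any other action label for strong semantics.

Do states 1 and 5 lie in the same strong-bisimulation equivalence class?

Refine partition for ~:
  π0 = {{0,1,2,3,4,5}}
  π1 = {{0,2,3},{1,5},{4}}
  π2 = {{0,2},{1,5},{3},{4}}
stable after 3 split(s): 4 block(s)
1∈{1,5}, 5∈{1,5}

Answer: BISIMILAR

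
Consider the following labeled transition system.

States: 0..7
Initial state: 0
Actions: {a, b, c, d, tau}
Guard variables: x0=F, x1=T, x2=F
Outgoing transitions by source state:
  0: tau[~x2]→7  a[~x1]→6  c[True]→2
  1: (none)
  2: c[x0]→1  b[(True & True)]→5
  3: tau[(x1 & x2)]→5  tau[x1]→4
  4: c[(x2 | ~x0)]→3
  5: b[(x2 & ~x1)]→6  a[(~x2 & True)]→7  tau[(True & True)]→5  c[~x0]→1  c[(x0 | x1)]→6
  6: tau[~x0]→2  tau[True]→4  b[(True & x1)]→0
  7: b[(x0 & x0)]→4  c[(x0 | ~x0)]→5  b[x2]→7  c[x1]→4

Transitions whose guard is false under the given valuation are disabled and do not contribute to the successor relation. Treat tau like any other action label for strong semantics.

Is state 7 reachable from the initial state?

Guard filter leaves 14 enabled edge(s).
depth 0: {0}
depth 1: {2,7}  cumulative {0,2,7}
depth 2: {4,5}  cumulative {0,2,4,5,7}
depth 3: {1,3,6}  cumulative {0,1,2,3,4,5,6,7}
Reachable = {0,1,2,3,4,5,6,7}
Path to 7: tau

Answer: REACHABLE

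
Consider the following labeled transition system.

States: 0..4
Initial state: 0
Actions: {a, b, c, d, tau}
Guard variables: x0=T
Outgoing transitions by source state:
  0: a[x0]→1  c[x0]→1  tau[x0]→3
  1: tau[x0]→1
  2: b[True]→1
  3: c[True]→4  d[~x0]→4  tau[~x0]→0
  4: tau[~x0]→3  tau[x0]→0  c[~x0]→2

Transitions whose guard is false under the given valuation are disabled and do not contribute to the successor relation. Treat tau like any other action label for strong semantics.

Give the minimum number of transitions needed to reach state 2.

Answer: UNREACHABLE

Working:
Breadth-first toward 2:
  L0 = {0}
  L1 = {1,3}
  L2 = {4}
2 never appears.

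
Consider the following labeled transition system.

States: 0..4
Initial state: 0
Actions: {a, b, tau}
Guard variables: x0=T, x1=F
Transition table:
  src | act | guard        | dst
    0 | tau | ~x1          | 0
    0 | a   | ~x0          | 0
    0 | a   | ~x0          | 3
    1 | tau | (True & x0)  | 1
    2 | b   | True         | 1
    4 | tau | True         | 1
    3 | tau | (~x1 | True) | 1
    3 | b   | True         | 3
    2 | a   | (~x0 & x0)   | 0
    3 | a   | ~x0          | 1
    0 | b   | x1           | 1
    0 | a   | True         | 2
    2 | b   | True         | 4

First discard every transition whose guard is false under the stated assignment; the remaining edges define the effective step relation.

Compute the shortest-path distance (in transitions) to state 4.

Answer: 2

Working:
Layered search for 4:
  depth 0: {0}
  depth 1: {2}
  depth 2: {1,4}
first hit 4 at d=2 via a·b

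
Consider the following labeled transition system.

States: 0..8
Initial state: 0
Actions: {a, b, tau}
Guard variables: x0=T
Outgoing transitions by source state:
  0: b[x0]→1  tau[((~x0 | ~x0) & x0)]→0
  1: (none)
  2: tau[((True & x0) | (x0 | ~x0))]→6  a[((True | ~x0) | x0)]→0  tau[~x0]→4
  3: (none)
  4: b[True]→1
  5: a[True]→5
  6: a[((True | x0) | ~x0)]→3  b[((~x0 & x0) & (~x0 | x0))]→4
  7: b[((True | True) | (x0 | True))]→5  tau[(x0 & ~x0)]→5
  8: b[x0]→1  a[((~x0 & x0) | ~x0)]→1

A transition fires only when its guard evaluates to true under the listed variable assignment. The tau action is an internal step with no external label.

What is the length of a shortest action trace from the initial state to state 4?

Answer: UNREACHABLE

Working:
Breadth-first toward 4:
  L0 = {0}
  L1 = {1}
4 never appears.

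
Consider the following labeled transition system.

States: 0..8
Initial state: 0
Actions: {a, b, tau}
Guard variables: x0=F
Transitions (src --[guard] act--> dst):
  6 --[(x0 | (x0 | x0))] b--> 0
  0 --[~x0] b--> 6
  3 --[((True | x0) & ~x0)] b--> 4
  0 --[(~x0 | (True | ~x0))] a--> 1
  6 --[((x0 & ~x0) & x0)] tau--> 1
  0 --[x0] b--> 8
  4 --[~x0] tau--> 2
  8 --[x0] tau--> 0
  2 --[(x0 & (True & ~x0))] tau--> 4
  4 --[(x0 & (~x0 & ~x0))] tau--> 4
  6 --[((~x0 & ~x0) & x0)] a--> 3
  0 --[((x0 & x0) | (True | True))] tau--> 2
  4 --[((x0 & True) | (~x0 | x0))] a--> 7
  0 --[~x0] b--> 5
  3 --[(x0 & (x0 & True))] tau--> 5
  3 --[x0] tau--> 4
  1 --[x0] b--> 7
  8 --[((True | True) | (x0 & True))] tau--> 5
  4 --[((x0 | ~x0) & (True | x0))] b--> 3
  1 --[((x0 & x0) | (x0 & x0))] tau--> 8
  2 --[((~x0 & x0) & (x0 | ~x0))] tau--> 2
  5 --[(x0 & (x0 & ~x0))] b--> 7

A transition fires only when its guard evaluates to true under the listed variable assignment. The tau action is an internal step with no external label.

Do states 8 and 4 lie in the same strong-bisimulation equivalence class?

Refine partition for ~:
  round 0: {{0,1,2,3,4,5,6,7,8}}
  round 1: {{0,4},{1,2,5,6,7},{3},{8}}
  round 2: {{0},{1,2,5,6,7},{3},{4},{8}}
stable after 3 split(s): 5 block(s)
[8]={8}  [4]={4}

Answer: NOT BISIMILAR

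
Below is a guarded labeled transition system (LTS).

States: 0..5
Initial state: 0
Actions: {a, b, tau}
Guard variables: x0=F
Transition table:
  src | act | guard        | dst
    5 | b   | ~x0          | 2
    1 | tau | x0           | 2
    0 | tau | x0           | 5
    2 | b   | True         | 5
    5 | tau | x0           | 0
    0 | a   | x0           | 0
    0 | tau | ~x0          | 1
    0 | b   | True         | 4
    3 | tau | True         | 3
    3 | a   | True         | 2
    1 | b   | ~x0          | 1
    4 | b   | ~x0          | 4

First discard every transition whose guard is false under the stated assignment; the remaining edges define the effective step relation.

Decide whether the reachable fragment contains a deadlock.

Answer: DEADLOCK-FREE

Working:
Reachable = {0,1,4}
  0: b→4  tau→1  [deg 2]
  1: b→1  [deg 1]
  4: b→4  [deg 1]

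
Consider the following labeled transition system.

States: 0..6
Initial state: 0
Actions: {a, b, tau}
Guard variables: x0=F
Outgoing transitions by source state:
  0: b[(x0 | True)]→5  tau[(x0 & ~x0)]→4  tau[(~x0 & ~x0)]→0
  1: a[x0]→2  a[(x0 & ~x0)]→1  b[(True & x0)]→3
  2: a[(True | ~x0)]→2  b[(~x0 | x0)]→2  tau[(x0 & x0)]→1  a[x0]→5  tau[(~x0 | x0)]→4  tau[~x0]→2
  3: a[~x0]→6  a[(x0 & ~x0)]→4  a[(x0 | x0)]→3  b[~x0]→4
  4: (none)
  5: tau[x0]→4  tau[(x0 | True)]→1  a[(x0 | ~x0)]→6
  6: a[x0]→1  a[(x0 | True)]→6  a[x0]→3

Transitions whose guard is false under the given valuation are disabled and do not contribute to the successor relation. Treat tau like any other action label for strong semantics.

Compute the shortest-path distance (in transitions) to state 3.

Answer: UNREACHABLE

Analysis:
Layered search for 3:
  depth 0: {0}
  depth 1: {5}
  depth 2: {1,6}
3 never appears.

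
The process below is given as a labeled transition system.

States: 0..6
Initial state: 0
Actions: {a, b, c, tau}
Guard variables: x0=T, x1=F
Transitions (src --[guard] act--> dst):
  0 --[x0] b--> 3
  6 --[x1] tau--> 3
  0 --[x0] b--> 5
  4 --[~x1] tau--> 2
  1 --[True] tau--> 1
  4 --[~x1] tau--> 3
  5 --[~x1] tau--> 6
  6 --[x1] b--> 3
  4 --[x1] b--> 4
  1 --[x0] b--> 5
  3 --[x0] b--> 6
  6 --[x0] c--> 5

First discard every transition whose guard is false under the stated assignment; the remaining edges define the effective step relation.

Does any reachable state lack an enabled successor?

Answer: DEADLOCK-FREE

Working:
Reach set: {0,3,5,6}
  0: b→3  b→5  [2 exit(s)]
  3: b→6  [1 exit(s)]
  5: tau→6  [1 exit(s)]
  6: c→5  [1 exit(s)]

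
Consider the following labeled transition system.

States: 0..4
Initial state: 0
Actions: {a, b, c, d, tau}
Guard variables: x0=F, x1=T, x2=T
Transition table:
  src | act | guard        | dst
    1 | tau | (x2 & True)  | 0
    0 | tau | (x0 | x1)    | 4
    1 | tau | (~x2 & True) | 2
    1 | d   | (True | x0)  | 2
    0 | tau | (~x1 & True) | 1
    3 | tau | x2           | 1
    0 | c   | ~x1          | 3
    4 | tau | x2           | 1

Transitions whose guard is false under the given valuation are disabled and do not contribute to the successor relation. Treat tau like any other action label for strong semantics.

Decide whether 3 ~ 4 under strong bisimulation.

Compute ~ classes (split until stable):
  π0 = {{0,1,2,3,4}}
  π1 = {{0,3,4},{1},{2}}
  π2 = {{0},{1},{2},{3,4}}
stable after 3 split(s): 4 block(s)
class of 3: {3,4}; class of 4: {3,4}

Answer: BISIMILAR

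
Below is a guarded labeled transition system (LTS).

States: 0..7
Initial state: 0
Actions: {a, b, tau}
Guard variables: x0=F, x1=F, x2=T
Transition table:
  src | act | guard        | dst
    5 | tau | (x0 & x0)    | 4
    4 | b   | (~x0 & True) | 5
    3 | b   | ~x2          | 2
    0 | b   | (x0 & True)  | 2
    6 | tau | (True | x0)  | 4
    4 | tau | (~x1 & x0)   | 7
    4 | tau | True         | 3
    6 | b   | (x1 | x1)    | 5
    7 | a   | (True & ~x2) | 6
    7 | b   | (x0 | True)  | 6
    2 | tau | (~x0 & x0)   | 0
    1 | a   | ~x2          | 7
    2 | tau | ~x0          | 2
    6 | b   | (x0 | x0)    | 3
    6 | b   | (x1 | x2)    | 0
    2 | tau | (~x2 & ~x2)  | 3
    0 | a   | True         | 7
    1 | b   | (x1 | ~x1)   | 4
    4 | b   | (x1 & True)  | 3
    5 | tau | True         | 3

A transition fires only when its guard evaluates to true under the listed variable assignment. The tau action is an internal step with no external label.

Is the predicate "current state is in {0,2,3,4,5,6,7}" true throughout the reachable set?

Answer: INVARIANT HOLDS

Trace:
Safe = {0,2,3,4,5,6,7}
Reach set: {0,3,4,5,6,7}
  0: ✓
  3: ✓
  4: ✓
  5: ✓
  6: ✓
  7: ✓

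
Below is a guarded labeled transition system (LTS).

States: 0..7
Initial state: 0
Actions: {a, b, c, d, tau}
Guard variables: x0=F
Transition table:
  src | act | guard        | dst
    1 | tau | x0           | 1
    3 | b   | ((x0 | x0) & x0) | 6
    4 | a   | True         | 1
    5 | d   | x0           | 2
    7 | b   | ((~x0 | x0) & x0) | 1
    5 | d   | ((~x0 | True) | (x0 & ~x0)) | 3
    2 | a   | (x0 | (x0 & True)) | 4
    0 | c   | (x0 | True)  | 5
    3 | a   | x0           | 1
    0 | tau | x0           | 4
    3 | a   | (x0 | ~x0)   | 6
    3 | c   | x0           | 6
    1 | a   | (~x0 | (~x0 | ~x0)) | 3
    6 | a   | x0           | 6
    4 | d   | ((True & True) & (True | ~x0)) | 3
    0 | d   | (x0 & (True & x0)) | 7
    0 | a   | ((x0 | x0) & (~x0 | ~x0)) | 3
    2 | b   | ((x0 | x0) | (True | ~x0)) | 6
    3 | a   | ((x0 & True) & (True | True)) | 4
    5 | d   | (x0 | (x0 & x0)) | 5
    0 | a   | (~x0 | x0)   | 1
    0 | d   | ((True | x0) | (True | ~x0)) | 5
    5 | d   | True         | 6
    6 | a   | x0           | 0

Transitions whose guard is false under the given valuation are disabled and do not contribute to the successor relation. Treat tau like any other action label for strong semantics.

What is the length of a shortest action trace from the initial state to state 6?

Answer: 2

Analysis:
Layered search for 6:
  Layer 0: {0}
  Layer 1: {1,5}
  Layer 2: {3,6}
depth(6)=2, e.g. c·d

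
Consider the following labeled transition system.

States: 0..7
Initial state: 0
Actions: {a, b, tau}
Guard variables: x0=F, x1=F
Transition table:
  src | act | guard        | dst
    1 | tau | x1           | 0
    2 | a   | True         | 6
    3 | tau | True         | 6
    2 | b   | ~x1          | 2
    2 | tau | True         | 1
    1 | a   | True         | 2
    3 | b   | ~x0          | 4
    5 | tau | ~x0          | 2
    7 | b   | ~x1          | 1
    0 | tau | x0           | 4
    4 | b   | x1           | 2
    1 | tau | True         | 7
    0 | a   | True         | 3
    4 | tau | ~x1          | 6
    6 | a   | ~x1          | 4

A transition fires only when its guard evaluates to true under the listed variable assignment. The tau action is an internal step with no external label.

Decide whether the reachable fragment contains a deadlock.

R = {0,3,4,6}
  0: a→3  [deg 1]
  3: b→4  tau→6  [deg 2]
  4: tau→6  [deg 1]
  6: a→4  [deg 1]

Answer: DEADLOCK-FREE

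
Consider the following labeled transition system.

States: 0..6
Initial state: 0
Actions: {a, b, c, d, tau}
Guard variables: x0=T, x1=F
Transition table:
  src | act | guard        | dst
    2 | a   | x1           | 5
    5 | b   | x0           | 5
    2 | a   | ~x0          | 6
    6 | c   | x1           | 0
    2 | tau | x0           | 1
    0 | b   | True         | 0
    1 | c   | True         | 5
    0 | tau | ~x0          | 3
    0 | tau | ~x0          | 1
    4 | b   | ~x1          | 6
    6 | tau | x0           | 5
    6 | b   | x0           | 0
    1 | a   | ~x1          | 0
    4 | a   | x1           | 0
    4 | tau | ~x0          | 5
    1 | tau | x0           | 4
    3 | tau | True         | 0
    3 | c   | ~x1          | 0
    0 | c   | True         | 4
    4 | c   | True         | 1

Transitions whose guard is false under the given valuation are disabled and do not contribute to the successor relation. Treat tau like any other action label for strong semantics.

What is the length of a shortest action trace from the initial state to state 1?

Answer: 2

Analysis:
BFS to 1:
  L0 = {0}
  L1 = {4}
  L2 = {1,6}
first hit 1 at d=2 via c·c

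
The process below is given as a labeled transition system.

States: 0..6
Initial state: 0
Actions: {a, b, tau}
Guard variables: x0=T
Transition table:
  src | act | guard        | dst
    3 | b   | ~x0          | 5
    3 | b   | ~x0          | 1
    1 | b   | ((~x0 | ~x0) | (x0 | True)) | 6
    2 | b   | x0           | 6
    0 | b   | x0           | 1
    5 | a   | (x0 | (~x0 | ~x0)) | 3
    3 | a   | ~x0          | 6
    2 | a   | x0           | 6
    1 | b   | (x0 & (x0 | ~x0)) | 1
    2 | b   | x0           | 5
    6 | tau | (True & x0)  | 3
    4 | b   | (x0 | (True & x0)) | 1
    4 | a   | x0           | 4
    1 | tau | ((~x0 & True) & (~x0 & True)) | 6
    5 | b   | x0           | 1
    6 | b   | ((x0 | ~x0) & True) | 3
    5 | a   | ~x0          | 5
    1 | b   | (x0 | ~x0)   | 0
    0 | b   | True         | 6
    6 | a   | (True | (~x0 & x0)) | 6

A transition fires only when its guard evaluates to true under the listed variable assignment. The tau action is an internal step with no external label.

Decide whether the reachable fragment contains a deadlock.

Answer: DEADLOCK at state 3

Working:
Reach set: {0,1,3,6}
  0: b→1  b→6  [2 exit(s)]
  1: b→0  b→1  b→6  [3 exit(s)]
  3: ∅  [STUCK]
  6: a→6  b→3  tau→3  [3 exit(s)]
witness 3: b·tau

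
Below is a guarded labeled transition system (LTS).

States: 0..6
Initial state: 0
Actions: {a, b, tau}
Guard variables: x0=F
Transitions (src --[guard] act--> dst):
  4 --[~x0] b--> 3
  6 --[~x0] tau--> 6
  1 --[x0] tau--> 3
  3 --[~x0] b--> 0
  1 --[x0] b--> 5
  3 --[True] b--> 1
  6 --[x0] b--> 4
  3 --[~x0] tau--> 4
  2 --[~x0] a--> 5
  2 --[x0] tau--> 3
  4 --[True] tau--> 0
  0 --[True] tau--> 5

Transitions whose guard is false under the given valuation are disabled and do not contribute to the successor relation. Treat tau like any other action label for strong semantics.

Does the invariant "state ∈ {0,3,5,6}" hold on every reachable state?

Allowed set {0,3,5,6}
Reachable = {0,5}
  0: ✓
  5: ✓

Answer: INVARIANT HOLDS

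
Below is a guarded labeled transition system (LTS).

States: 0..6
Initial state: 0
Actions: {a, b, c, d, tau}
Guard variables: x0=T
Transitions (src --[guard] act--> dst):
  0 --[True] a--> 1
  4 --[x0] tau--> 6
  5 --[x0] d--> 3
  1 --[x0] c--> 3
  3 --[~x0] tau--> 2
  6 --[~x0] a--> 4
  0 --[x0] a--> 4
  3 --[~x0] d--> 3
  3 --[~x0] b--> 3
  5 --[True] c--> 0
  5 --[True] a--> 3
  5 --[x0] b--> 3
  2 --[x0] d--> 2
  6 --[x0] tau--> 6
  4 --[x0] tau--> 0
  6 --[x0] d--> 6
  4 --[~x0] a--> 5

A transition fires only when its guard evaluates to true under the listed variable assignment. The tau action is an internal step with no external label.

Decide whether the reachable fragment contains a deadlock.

Answer: DEADLOCK at state 3

Analysis:
R = {0,1,3,4,6}
  0: a→1  a→4  [deg 2]
  1: c→3  [deg 1]
  3: ∅  [deadlock]
  4: tau→0  tau→6  [deg 2]
  6: d→6  tau→6  [deg 2]
Path to 3: a·c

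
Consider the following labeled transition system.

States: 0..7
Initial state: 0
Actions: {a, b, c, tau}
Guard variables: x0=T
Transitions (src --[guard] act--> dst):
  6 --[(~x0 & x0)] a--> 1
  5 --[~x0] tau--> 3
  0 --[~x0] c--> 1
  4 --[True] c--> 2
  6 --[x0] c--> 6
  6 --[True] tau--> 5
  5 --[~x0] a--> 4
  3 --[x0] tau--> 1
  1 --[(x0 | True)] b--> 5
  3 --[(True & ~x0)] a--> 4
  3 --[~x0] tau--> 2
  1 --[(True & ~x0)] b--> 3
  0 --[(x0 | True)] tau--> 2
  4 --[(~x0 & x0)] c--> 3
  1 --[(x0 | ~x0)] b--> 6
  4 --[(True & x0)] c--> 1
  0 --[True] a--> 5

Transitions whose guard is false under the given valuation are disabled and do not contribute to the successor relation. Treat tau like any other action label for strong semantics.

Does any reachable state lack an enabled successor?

Answer: DEADLOCK at state 2

Analysis:
R = {0,2,5}
  0: a→5  tau→2  [2 out]
  2: ∅  [STUCK]
  5: ∅  [STUCK]
trace reaching 2: tau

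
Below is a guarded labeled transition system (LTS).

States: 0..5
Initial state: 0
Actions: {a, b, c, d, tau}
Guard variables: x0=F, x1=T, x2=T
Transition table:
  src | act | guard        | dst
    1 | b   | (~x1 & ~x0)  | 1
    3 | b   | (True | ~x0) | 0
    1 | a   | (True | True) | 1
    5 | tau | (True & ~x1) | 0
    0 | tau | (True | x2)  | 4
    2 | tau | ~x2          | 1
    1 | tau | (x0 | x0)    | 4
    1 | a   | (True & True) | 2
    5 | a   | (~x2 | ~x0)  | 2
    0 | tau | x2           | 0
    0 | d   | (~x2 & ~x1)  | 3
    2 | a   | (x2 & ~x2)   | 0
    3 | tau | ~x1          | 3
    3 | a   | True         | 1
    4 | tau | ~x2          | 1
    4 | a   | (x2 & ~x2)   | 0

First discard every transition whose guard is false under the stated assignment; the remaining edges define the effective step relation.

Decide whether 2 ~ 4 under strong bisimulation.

Refine partition for ~:
  P[0] = {{0,1,2,3,4,5}}
  P[1] = {{0},{1,5},{2,4},{3}}
  P[2] = {{0},{1},{2,4},{3},{5}}
5 equivalence class(es) (converged in 3)
2∈{2,4}, 4∈{2,4}

Answer: BISIMILAR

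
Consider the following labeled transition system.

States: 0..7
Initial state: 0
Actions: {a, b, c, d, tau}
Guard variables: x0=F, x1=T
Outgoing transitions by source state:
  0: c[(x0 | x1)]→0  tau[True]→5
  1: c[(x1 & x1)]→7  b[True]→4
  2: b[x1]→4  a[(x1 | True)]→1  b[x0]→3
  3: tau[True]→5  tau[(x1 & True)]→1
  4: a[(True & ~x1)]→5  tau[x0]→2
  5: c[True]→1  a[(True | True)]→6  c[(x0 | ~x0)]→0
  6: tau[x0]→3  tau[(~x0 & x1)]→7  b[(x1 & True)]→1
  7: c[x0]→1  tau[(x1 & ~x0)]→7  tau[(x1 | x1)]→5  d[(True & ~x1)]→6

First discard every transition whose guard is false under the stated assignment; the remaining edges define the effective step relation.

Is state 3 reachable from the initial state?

After dropping false guards: 15 live edges.
depth 0: {0}
depth 1: {5}  total {0,5}
depth 2: {1,6}  total {0,1,5,6}
depth 3: {4,7}  total {0,1,4,5,6,7}
R = {0,1,4,5,6,7}

Answer: UNREACHABLE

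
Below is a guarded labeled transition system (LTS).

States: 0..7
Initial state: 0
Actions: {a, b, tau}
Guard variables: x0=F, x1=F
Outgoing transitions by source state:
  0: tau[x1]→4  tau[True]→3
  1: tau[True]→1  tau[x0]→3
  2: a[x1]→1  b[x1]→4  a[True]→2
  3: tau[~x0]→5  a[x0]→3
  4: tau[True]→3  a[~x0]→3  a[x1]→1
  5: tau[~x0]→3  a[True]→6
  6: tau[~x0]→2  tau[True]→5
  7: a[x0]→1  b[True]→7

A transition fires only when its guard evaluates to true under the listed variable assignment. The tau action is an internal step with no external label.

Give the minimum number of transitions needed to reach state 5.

Layered search for 5:
  L0 = {0}
  L1 = {3}
  L2 = {5}
first hit 5 at d=2 via tau·tau

Answer: 2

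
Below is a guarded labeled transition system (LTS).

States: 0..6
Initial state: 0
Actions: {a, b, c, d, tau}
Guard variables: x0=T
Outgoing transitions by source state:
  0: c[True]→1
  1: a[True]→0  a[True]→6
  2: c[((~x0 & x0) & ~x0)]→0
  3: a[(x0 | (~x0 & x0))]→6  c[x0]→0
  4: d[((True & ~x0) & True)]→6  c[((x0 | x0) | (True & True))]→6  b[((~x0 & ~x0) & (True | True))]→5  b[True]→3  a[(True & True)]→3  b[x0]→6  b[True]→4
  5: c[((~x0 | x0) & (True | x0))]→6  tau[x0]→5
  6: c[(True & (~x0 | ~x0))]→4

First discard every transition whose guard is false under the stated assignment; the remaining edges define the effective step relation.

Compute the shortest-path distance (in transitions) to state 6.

Answer: 2

Trace:
BFS to 6:
  L0 = {0}
  L1 = {1}
  L2 = {6}
6 enters at depth 2; path c·a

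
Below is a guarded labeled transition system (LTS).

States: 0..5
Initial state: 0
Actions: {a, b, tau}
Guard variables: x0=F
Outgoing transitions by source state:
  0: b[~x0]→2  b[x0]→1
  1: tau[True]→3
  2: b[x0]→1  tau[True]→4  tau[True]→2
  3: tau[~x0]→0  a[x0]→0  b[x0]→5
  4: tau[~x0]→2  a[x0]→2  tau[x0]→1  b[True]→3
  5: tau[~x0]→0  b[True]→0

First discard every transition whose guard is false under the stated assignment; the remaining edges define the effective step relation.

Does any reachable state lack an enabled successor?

Reach set: {0,2,3,4}
  0: b→2  [1 out]
  2: tau→2  tau→4  [2 out]
  3: tau→0  [1 out]
  4: b→3  tau→2  [2 out]

Answer: DEADLOCK-FREE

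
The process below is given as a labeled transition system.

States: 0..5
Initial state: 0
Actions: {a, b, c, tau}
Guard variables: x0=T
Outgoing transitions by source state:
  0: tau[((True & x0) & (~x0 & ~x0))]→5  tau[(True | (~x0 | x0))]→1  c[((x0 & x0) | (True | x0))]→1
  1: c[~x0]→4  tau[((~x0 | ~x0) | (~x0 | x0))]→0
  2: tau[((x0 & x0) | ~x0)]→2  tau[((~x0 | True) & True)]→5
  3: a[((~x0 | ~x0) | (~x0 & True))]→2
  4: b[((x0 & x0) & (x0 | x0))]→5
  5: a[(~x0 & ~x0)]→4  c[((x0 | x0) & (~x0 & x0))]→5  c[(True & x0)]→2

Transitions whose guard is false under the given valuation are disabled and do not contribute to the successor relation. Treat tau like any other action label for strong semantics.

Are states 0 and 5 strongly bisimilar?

Compute ~ classes (split until stable):
  round 0: {{0,1,2,3,4,5}}
  round 1: {{0},{1,2},{3},{4},{5}}
  round 2: {{0},{1},{2},{3},{4},{5}}
Fixed point at round 3; 6 class(es).
0∈{0}, 5∈{5}

Answer: NOT BISIMILAR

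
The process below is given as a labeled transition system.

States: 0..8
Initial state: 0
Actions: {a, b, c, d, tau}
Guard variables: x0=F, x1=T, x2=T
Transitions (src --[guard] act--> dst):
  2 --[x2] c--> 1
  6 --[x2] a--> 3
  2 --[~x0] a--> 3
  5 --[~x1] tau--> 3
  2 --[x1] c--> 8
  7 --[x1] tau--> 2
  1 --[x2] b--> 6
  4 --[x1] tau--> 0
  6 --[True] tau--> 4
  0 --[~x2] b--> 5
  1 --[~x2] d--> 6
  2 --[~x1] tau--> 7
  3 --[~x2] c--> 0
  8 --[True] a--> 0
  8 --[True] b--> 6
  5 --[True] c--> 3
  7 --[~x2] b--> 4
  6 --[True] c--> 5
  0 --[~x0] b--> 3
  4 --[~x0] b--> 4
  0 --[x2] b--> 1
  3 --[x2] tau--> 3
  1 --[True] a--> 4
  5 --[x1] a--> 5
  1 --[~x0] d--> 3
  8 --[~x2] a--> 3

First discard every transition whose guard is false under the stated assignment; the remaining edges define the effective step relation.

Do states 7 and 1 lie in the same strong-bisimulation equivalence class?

Answer: NOT BISIMILAR

Trace:
Refine partition for ~:
  P[0] = {{0,1,2,3,4,5,6,7,8}}
  P[1] = {{0},{1},{2,5},{3,7},{4},{6},{8}}
  P[2] = {{0},{1},{2},{3},{4},{5},{6},{7},{8}}
Fixed point at round 3; 9 class(es).
[7]={7}  [1]={1}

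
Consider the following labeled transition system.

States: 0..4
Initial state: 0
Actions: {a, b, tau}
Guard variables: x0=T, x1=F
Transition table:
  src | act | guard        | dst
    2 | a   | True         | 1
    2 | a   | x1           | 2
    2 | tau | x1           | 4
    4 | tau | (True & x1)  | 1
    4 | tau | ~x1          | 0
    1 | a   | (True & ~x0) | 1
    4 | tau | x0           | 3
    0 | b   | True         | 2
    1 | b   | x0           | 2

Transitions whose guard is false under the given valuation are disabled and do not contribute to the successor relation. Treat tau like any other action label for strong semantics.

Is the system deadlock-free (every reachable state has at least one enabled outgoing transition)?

R = {0,1,2}
  0: b→2  [deg 1]
  1: b→2  [deg 1]
  2: a→1  [deg 1]

Answer: DEADLOCK-FREE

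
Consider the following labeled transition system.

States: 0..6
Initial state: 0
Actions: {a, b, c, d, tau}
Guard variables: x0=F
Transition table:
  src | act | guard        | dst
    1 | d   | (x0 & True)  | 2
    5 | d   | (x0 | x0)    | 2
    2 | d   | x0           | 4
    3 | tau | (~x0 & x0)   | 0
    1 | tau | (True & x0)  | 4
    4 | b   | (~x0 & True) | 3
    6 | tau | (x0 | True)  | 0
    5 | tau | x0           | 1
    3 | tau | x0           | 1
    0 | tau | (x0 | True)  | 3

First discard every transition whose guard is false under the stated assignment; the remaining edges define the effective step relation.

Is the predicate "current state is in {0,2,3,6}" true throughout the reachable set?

Safe = {0,2,3,6}
Reach set: {0,3}
  0: ok
  3: ok

Answer: INVARIANT HOLDS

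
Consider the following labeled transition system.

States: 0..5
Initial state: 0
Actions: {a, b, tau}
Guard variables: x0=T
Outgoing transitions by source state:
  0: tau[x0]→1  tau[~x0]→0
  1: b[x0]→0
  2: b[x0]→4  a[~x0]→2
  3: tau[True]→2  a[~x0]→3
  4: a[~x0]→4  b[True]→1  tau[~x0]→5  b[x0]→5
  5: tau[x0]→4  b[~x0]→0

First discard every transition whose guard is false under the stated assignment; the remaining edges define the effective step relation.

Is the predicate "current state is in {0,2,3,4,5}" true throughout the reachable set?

Answer: INVARIANT VIOLATED at state 1

Working:
Inv-set: {0,2,3,4,5}
Reach set: {0,1}
  0: safe
  1: VIOLATES
counterexample path to 1: tau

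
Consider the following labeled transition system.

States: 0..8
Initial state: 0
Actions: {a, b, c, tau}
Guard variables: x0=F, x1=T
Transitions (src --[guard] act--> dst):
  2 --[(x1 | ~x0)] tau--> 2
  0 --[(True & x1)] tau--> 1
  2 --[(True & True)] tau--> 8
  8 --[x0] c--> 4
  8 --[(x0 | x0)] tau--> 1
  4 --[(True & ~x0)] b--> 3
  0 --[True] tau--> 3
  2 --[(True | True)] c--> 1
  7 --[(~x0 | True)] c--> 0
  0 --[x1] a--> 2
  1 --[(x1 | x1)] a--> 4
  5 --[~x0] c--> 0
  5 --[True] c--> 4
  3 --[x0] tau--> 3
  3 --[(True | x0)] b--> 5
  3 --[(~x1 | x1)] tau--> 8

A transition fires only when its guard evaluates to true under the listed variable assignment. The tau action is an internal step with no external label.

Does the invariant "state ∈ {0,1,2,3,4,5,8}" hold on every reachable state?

Answer: INVARIANT HOLDS

Working:
Safe = {0,1,2,3,4,5,8}
R = {0,1,2,3,4,5,8}
  0: ok
  1: ok
  2: ok
  3: ok
  4: ok
  5: ok
  8: ok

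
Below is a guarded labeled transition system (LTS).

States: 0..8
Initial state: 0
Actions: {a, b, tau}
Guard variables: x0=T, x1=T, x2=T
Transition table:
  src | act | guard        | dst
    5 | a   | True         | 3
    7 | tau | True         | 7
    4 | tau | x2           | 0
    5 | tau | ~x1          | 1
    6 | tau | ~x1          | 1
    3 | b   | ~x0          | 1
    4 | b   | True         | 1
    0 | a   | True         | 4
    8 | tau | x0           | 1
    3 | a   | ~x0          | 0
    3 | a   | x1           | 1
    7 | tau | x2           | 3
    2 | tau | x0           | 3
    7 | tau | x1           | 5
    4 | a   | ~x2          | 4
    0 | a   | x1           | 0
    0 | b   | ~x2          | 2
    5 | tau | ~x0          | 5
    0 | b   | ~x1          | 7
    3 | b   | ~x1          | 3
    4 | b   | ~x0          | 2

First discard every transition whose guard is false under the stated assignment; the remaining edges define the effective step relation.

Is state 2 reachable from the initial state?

Answer: UNREACHABLE

Analysis:
Guard filter leaves 11 enabled edge(s).
L0 = {0}
L1 = {4}  cumulative {0,4}
L2 = {1}  cumulative {0,1,4}
R = {0,1,4}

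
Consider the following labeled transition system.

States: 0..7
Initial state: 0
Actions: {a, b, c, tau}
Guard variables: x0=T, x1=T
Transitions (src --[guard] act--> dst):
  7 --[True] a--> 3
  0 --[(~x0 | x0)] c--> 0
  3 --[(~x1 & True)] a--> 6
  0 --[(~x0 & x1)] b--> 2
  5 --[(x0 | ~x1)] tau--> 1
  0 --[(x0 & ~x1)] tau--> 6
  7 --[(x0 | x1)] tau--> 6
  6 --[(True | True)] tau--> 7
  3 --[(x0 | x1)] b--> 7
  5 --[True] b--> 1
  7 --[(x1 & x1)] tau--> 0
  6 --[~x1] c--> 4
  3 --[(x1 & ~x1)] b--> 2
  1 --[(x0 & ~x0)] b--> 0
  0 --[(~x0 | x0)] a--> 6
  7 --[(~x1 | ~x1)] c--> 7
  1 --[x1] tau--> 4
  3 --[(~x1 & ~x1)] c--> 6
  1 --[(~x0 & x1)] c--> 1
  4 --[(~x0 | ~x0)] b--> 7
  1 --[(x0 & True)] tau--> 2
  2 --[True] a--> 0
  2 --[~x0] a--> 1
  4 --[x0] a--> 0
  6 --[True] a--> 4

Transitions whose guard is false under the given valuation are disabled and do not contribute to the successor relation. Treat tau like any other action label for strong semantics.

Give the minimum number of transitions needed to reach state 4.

BFS to 4:
  Layer 0: {0}
  Layer 1: {6}
  Layer 2: {4,7}
first hit 4 at d=2 via a·a

Answer: 2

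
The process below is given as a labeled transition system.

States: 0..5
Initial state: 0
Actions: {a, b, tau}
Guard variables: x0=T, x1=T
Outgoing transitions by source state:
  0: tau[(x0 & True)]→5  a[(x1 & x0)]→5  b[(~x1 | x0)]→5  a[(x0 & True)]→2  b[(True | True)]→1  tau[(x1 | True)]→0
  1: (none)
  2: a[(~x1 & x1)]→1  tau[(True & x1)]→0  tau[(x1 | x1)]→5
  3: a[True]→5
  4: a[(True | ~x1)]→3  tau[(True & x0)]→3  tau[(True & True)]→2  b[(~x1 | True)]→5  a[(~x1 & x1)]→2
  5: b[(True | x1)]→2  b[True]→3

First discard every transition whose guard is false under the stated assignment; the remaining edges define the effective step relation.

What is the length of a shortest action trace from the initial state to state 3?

Answer: 2

Analysis:
Breadth-first toward 3:
  L0 = {0}
  L1 = {1,2,5}
  L2 = {3}
first hit 3 at d=2 via a·b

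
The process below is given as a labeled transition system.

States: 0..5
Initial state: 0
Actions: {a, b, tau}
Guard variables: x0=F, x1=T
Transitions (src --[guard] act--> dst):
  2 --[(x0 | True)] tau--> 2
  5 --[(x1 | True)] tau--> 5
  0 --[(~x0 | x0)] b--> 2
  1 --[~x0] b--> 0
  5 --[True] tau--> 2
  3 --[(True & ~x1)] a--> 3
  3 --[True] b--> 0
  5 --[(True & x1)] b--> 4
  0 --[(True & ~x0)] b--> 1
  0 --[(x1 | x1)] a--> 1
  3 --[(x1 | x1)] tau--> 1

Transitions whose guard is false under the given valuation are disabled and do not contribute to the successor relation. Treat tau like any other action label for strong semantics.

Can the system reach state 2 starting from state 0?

Answer: REACHABLE

Working:
After dropping false guards: 10 live edges.
Layer 0: {0}
Layer 1: {1,2}  now seen {0,1,2}
Reach set: {0,1,2}
Path to 2: b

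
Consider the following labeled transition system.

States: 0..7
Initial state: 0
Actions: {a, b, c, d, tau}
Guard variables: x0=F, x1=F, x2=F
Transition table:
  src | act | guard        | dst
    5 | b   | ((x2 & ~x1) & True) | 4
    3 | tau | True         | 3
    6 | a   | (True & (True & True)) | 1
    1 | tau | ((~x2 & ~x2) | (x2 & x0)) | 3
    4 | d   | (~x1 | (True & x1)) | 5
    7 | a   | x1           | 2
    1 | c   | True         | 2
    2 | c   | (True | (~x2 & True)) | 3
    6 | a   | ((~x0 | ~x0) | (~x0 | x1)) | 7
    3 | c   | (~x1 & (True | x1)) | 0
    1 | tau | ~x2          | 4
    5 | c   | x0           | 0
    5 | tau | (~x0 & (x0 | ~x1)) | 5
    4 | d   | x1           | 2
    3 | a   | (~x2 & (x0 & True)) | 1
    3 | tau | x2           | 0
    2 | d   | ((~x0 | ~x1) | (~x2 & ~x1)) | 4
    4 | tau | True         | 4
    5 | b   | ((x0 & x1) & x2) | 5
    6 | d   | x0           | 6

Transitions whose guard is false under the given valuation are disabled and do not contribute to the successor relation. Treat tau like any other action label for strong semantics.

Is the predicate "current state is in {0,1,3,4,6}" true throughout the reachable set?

Inv-set: {0,1,3,4,6}
R = {0}
  0: ✓

Answer: INVARIANT HOLDS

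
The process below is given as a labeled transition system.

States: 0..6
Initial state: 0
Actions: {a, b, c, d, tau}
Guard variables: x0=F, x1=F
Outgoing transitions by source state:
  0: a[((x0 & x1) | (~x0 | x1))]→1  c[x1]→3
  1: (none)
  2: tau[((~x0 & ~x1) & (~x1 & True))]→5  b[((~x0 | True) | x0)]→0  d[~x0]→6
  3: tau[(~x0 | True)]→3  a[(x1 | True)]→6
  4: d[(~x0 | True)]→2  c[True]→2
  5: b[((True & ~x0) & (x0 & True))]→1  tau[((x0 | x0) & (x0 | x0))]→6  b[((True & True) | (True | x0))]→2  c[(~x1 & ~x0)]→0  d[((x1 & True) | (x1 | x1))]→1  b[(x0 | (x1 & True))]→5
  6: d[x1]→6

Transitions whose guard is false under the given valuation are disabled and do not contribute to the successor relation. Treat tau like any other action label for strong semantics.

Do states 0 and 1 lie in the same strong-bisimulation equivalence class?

Answer: NOT BISIMILAR

Working:
Refine partition for ~:
  P[0] = {{0,1,2,3,4,5,6}}
  P[1] = {{0},{1,6},{2},{3},{4},{5}}
stable after 2 split(s): 6 block(s)
[0]={0}  [1]={1,6}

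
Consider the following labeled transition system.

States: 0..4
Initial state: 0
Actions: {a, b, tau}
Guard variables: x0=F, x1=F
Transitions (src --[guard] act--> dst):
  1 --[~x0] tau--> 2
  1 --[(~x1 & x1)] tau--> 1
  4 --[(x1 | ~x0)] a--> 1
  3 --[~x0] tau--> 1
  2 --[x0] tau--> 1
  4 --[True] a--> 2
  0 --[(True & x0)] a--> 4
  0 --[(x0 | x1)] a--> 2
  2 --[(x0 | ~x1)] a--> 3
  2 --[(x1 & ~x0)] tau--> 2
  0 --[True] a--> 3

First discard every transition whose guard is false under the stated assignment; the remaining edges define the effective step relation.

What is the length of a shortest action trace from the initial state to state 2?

Answer: 3

Working:
Breadth-first toward 2:
  L0 = {0}
  L1 = {3}
  L2 = {1}
  L3 = {2}
depth(2)=3, e.g. a·tau·tau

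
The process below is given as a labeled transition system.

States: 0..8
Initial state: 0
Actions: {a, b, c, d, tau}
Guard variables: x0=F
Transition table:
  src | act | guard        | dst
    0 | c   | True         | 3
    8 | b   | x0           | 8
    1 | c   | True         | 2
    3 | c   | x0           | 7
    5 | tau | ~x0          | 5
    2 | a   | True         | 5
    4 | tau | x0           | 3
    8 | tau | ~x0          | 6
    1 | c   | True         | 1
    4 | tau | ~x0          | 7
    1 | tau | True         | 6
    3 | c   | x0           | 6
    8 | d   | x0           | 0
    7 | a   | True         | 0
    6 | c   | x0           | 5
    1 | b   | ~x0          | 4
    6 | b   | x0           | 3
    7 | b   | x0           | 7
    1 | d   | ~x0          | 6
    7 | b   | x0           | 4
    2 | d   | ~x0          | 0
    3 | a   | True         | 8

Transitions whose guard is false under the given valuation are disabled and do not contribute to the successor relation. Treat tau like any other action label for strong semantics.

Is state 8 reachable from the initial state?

Answer: REACHABLE

Trace:
After dropping false guards: 13 live edges.
Layer 0: {0}
Layer 1: {3}  cumulative {0,3}
Layer 2: {8}  cumulative {0,3,8}
Layer 3: {6}  cumulative {0,3,6,8}
R = {0,3,6,8}
Path to 8: c·a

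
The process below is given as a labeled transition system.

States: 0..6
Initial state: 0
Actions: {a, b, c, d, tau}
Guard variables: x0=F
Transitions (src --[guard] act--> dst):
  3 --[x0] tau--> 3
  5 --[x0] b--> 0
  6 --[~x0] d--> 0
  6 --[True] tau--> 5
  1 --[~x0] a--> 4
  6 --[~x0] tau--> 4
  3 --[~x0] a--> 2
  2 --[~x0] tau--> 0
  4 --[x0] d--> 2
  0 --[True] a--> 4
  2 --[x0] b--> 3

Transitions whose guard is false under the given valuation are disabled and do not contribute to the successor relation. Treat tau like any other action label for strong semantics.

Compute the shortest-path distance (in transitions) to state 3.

Breadth-first toward 3:
  L0 = {0}
  L1 = {4}
3 never appears.

Answer: UNREACHABLE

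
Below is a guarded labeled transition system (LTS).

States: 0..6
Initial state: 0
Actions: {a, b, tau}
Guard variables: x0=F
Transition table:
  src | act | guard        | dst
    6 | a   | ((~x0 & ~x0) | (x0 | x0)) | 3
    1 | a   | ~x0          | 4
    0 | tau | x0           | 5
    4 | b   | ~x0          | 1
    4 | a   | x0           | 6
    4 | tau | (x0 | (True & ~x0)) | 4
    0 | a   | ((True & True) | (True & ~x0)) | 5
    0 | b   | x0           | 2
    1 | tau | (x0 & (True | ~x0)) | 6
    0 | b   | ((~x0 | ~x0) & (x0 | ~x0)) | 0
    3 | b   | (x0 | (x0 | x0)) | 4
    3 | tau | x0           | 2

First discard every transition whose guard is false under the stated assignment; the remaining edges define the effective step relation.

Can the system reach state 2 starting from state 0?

Answer: UNREACHABLE

Trace:
6 transition(s) survive guard evaluation.
Layer 0: {0}
Layer 1: {5}  cumulative {0,5}
R = {0,5}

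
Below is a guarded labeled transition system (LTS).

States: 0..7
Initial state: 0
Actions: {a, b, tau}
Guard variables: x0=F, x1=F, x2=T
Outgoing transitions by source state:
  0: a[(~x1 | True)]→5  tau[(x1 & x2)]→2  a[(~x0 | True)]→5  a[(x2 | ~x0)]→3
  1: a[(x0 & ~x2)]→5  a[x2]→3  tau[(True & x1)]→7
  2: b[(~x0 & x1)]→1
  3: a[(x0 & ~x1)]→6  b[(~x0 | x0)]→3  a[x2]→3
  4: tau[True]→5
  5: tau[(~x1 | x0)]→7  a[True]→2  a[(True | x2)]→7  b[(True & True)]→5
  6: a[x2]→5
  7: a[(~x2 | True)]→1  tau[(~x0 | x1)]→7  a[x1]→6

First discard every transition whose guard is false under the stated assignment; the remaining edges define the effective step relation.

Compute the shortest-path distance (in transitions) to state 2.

Answer: 2

Trace:
BFS to 2:
  L0 = {0}
  L1 = {3,5}
  L2 = {2,7}
2 enters at depth 2; path a·a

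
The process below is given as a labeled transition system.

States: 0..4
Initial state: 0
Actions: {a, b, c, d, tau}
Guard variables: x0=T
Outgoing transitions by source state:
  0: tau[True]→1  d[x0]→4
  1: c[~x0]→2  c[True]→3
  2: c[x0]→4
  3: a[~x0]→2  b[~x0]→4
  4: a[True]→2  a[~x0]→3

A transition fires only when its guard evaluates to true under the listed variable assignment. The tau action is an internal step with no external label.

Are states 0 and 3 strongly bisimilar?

Bisimulation quotient by refinement:
  round 0: {{0,1,2,3,4}}
  round 1: {{0},{1,2},{3},{4}}
  round 2: {{0},{1},{2},{3},{4}}
5 equivalence class(es) (converged in 3)
class of 0: {0}; class of 3: {3}

Answer: NOT BISIMILAR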